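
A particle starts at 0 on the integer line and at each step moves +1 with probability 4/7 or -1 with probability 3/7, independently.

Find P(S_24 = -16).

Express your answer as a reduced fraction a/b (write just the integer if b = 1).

Answer: 1354992312503808/27368747340080916343

Derivation:
To reach position -16 after 24 steps: need 4 steps of +1 and 20 steps of -1.
Number of such sequences: C(24,4) = 10626
Each has probability (4/7)^4 · (3/7)^20 = 892616806656/191581231380566414401
P = 10626 · 892616806656/191581231380566414401 = 1354992312503808/27368747340080916343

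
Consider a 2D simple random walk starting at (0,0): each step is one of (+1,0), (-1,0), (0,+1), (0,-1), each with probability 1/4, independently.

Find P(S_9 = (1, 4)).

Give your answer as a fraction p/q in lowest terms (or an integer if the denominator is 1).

Let h be the number of horizontal steps (so 9-h are vertical). To end at (1,4) need (h+1)/2 right-steps and ((9-h)+4)/2 up-steps.
Sum over h with 1 ≤ h ≤ 5, h ≡ 1 (mod 2), 9-h ≡ 0 (mod 2):
h=1: C(9,1)·C(1,1)·C(8,6) = 9·1·28 = 252
h=3: C(9,3)·C(3,2)·C(6,5) = 84·3·6 = 1512
h=5: C(9,5)·C(5,3)·C(4,4) = 126·10·1 = 1260
Total favorable: 3024
Total paths: 4^9 = 262144
P = 3024/262144 = 189/16384

Answer: 189/16384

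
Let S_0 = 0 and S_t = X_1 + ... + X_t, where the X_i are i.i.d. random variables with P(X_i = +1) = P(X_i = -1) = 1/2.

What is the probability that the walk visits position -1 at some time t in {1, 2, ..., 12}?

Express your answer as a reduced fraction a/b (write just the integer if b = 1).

Count via complement. Let g(t,s) = #length-t paths at position s with S_1..S_t all ≠ -1.
g(t,s) = g(t-1,s-1) + g(t-1,s+1) for s ≠ -1; g(t,-1) = 0.
t=0: g(0,0)=1
t=1: g(1,1)=1
t=2: g(2,0)=1 g(2,2)=1
t=3: g(3,1)=2 g(3,3)=1
t=4: g(4,0)=2 g(4,2)=3 g(4,4)=1
t=5: g(5,1)=5 g(5,3)=4 g(5,5)=1
t=6: g(6,0)=5 g(6,2)=9 g(6,4)=5 g(6,6)=1
t=7: g(7,1)=14 g(7,3)=14 g(7,5)=6 g(7,7)=1
t=8: g(8,0)=14 g(8,2)=28 g(8,4)=20 g(8,6)=7 g(8,8)=1
t=9: g(9,1)=42 g(9,3)=48 g(9,5)=27 g(9,7)=8 g(9,9)=1
t=10: g(10,0)=42 g(10,2)=90 g(10,4)=75 g(10,6)=35 g(10,8)=9 g(10,10)=1
t=11: g(11,1)=132 g(11,3)=165 g(11,5)=110 g(11,7)=44 g(11,9)=10 g(11,11)=1
t=12: g(12,0)=132 g(12,2)=297 g(12,4)=275 g(12,6)=154 g(12,8)=54 g(12,10)=11 g(12,12)=1
Paths never hitting -1: Σ_s g(12,s) = 924
Paths hitting -1: 2^12 - 924 = 3172
P = 3172/4096 = 793/1024

Answer: 793/1024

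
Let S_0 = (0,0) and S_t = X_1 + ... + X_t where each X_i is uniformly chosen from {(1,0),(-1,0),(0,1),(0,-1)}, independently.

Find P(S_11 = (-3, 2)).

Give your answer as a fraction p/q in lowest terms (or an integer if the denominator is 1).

Answer: 38115/2097152

Derivation:
Let h be the number of horizontal steps (so 11-h are vertical). To end at (-3,2) need (h-3)/2 right-steps and ((11-h)+2)/2 up-steps.
Sum over h with 3 ≤ h ≤ 9, h ≡ 1 (mod 2), 11-h ≡ 0 (mod 2):
h=3: C(11,3)·C(3,0)·C(8,5) = 165·1·56 = 9240
h=5: C(11,5)·C(5,1)·C(6,4) = 462·5·15 = 34650
h=7: C(11,7)·C(7,2)·C(4,3) = 330·21·4 = 27720
h=9: C(11,9)·C(9,3)·C(2,2) = 55·84·1 = 4620
Total favorable: 76230
Total paths: 4^11 = 4194304
P = 76230/4194304 = 38115/2097152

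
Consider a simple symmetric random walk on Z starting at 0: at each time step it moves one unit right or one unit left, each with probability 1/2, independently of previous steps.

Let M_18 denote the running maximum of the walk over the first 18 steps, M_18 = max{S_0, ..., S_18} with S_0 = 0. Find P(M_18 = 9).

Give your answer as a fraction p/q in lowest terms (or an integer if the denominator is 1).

Answer: 765/65536

Derivation:
Let M_18 = max(S_0,...,S_18). Use the reflection principle: for j ≥ 1, #{paths with M_18 ≥ j} = #{S_18 ≥ j} + #{S_18 ≥ j+1}.
By reflection, #{M_18 ≥ 9} = #{S_18 ≥ 9} + #{S_18 ≥ 10} = 4048 + 4048 = 8096.
#{M_18 ≥ 10} = #{S_18 ≥ 10} + #{S_18 ≥ 11} = 4048 + 988 = 5036.
#{M_18 = 9} = 8096 - 5036 = 3060.
P(M_18 = 9) = 3060/262144 = 765/65536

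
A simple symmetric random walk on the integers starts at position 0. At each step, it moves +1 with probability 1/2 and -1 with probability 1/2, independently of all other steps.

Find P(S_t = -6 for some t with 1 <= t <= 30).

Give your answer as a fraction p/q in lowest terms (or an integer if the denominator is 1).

Answer: 301766029/1073741824

Derivation:
Count via complement. Let g(t,s) = #length-t paths at position s with S_1..S_t all ≠ -6.
g(t,s) = g(t-1,s-1) + g(t-1,s+1) for s ≠ -6; g(t,-6) = 0.
t=0: g(0,0)=1
t=1: g(1,-1)=1 g(1,1)=1
t=2: g(2,-2)=1 g(2,0)=2 g(2,2)=1
t=3: g(3,-3)=1 g(3,-1)=3 g(3,1)=3 g(3,3)=1
t=4: g(4,-4)=1 g(4,-2)=4 g(4,0)=6 g(4,2)=4 g(4,4)=1
t=5: g(5,-5)=1 g(5,-3)=5 g(5,-1)=10 g(5,1)=10 g(5,3)=5 g(5,5)=1
t=6: g(6,-4)=6 g(6,-2)=15 g(6,0)=20 g(6,2)=15 g(6,4)=6 g(6,6)=1
t=7: g(7,-5)=6 g(7,-3)=21 g(7,-1)=35 g(7,1)=35 g(7,3)=21 g(7,5)=7 g(7,7)=1
t=8: g(8,-4)=27 g(8,-2)=56 g(8,0)=70 g(8,2)=56 g(8,4)=28 g(8,6)=8 g(8,8)=1
t=9: g(9,-5)=27 g(9,-3)=83 g(9,-1)=126 g(9,1)=126 g(9,3)=84 g(9,5)=36 g(9,7)=9 g(9,9)=1
t=10: g(10,-4)=110 g(10,-2)=209 g(10,0)=252 g(10,2)=210 g(10,4)=120 g(10,6)=45 g(10,8)=10 g(10,10)=1
t=11: g(11,-5)=110 g(11,-3)=319 g(11,-1)=461 g(11,1)=462 g(11,3)=330 g(11,5)=165 g(11,7)=55 g(11,9)=11 g(11,11)=1
t=12: g(12,-4)=429 g(12,-2)=780 g(12,0)=923 g(12,2)=792 g(12,4)=495 g(12,6)=220 g(12,8)=66 g(12,10)=12 g(12,12)=1
t=13: g(13,-5)=429 g(13,-3)=1209 g(13,-1)=1703 g(13,1)=1715 g(13,3)=1287 g(13,5)=715 g(13,7)=286 g(13,9)=78 g(13,11)=13 g(13,13)=1
t=14: g(14,-4)=1638 g(14,-2)=2912 g(14,0)=3418 g(14,2)=3002 g(14,4)=2002 g(14,6)=1001 g(14,8)=364 g(14,10)=91 g(14,12)=14 g(14,14)=1
t=15: g(15,-5)=1638 g(15,-3)=4550 g(15,-1)=6330 g(15,1)=6420 g(15,3)=5004 g(15,5)=3003 g(15,7)=1365 g(15,9)=455 g(15,11)=105 g(15,13)=15 g(15,15)=1
t=16: g(16,-4)=6188 g(16,-2)=10880 g(16,0)=12750 g(16,2)=11424 g(16,4)=8007 g(16,6)=4368 g(16,8)=1820 g(16,10)=560 g(16,12)=120 g(16,14)=16 g(16,16)=1
t=17: g(17,-5)=6188 g(17,-3)=17068 g(17,-1)=23630 g(17,1)=24174 g(17,3)=19431 g(17,5)=12375 g(17,7)=6188 g(17,9)=2380 g(17,11)=680 g(17,13)=136 g(17,15)=17 g(17,17)=1
t=18: g(18,-4)=23256 g(18,-2)=40698 g(18,0)=47804 g(18,2)=43605 g(18,4)=31806 g(18,6)=18563 g(18,8)=8568 g(18,10)=3060 g(18,12)=816 g(18,14)=153 g(18,16)=18 g(18,18)=1
t=19: g(19,-5)=23256 g(19,-3)=63954 g(19,-1)=88502 g(19,1)=91409 g(19,3)=75411 g(19,5)=50369 g(19,7)=27131 g(19,9)=11628 g(19,11)=3876 g(19,13)=969 g(19,15)=171 g(19,17)=19 g(19,19)=1
t=20: g(20,-4)=87210 g(20,-2)=152456 g(20,0)=179911 g(20,2)=166820 g(20,4)=125780 g(20,6)=77500 g(20,8)=38759 g(20,10)=15504 g(20,12)=4845 g(20,14)=1140 g(20,16)=190 g(20,18)=20 g(20,20)=1
t=21: g(21,-5)=87210 g(21,-3)=239666 g(21,-1)=332367 g(21,1)=346731 g(21,3)=292600 g(21,5)=203280 g(21,7)=116259 g(21,9)=54263 g(21,11)=20349 g(21,13)=5985 g(21,15)=1330 g(21,17)=210 g(21,19)=21 g(21,21)=1
t=22: g(22,-4)=326876 g(22,-2)=572033 g(22,0)=679098 g(22,2)=639331 g(22,4)=495880 g(22,6)=319539 g(22,8)=170522 g(22,10)=74612 g(22,12)=26334 g(22,14)=7315 g(22,16)=1540 g(22,18)=231 g(22,20)=22 g(22,22)=1
t=23: g(23,-5)=326876 g(23,-3)=898909 g(23,-1)=1251131 g(23,1)=1318429 g(23,3)=1135211 g(23,5)=815419 g(23,7)=490061 g(23,9)=245134 g(23,11)=100946 g(23,13)=33649 g(23,15)=8855 g(23,17)=1771 g(23,19)=253 g(23,21)=23 g(23,23)=1
t=24: g(24,-4)=1225785 g(24,-2)=2150040 g(24,0)=2569560 g(24,2)=2453640 g(24,4)=1950630 g(24,6)=1305480 g(24,8)=735195 g(24,10)=346080 g(24,12)=134595 g(24,14)=42504 g(24,16)=10626 g(24,18)=2024 g(24,20)=276 g(24,22)=24 g(24,24)=1
t=25: g(25,-5)=1225785 g(25,-3)=3375825 g(25,-1)=4719600 g(25,1)=5023200 g(25,3)=4404270 g(25,5)=3256110 g(25,7)=2040675 g(25,9)=1081275 g(25,11)=480675 g(25,13)=177099 g(25,15)=53130 g(25,17)=12650 g(25,19)=2300 g(25,21)=300 g(25,23)=25 g(25,25)=1
t=26: g(26,-4)=4601610 g(26,-2)=8095425 g(26,0)=9742800 g(26,2)=9427470 g(26,4)=7660380 g(26,6)=5296785 g(26,8)=3121950 g(26,10)=1561950 g(26,12)=657774 g(26,14)=230229 g(26,16)=65780 g(26,18)=14950 g(26,20)=2600 g(26,22)=325 g(26,24)=26 g(26,26)=1
t=27: g(27,-5)=4601610 g(27,-3)=12697035 g(27,-1)=17838225 g(27,1)=19170270 g(27,3)=17087850 g(27,5)=12957165 g(27,7)=8418735 g(27,9)=4683900 g(27,11)=2219724 g(27,13)=888003 g(27,15)=296009 g(27,17)=80730 g(27,19)=17550 g(27,21)=2925 g(27,23)=351 g(27,25)=27 g(27,27)=1
t=28: g(28,-4)=17298645 g(28,-2)=30535260 g(28,0)=37008495 g(28,2)=36258120 g(28,4)=30045015 g(28,6)=21375900 g(28,8)=13102635 g(28,10)=6903624 g(28,12)=3107727 g(28,14)=1184012 g(28,16)=376739 g(28,18)=98280 g(28,20)=20475 g(28,22)=3276 g(28,24)=378 g(28,26)=28 g(28,28)=1
t=29: g(29,-5)=17298645 g(29,-3)=47833905 g(29,-1)=67543755 g(29,1)=73266615 g(29,3)=66303135 g(29,5)=51420915 g(29,7)=34478535 g(29,9)=20006259 g(29,11)=10011351 g(29,13)=4291739 g(29,15)=1560751 g(29,17)=475019 g(29,19)=118755 g(29,21)=23751 g(29,23)=3654 g(29,25)=406 g(29,27)=29 g(29,29)=1
t=30: g(30,-4)=65132550 g(30,-2)=115377660 g(30,0)=140810370 g(30,2)=139569750 g(30,4)=117724050 g(30,6)=85899450 g(30,8)=54484794 g(30,10)=30017610 g(30,12)=14303090 g(30,14)=5852490 g(30,16)=2035770 g(30,18)=593774 g(30,20)=142506 g(30,22)=27405 g(30,24)=4060 g(30,26)=435 g(30,28)=30 g(30,30)=1
Paths never hitting -6: Σ_s g(30,s) = 771975795
Paths hitting -6: 2^30 - 771975795 = 301766029
P = 301766029/1073741824 = 301766029/1073741824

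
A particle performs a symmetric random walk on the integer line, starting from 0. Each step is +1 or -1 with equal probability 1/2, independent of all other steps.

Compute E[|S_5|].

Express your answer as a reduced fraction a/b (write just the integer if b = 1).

Answer: 15/8

Derivation:
S_5 takes values m ≡ 1 (mod 2) with |m| ≤ 5; P(S_5=m) = C(5,(5+m)/2)/2^5.
Total paths: 2^5 = 32
Distribution: P(S=-5)=1/32, P(S=-3)=5/32, P(S=-1)=10/32, P(S=1)=10/32, P(S=3)=5/32, P(S=5)=1/32
E[|S_5|] = Σ_m |m|·P(S_5=m) = 60/32 = 15/8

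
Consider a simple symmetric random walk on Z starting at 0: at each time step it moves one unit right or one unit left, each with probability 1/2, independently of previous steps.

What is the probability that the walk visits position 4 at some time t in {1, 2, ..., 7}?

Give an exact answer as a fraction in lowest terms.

Count via complement. Let g(t,s) = #length-t paths at position s with S_1..S_t all ≠ 4.
g(t,s) = g(t-1,s-1) + g(t-1,s+1) for s ≠ 4; g(t,4) = 0.
t=0: g(0,0)=1
t=1: g(1,-1)=1 g(1,1)=1
t=2: g(2,-2)=1 g(2,0)=2 g(2,2)=1
t=3: g(3,-3)=1 g(3,-1)=3 g(3,1)=3 g(3,3)=1
t=4: g(4,-4)=1 g(4,-2)=4 g(4,0)=6 g(4,2)=4
t=5: g(5,-5)=1 g(5,-3)=5 g(5,-1)=10 g(5,1)=10 g(5,3)=4
t=6: g(6,-6)=1 g(6,-4)=6 g(6,-2)=15 g(6,0)=20 g(6,2)=14
t=7: g(7,-7)=1 g(7,-5)=7 g(7,-3)=21 g(7,-1)=35 g(7,1)=34 g(7,3)=14
Paths never hitting 4: Σ_s g(7,s) = 112
Paths hitting 4: 2^7 - 112 = 16
P = 16/128 = 1/8

Answer: 1/8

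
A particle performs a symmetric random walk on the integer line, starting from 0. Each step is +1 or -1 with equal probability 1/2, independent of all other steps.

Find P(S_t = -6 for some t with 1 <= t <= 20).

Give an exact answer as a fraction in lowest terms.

Count via complement. Let g(t,s) = #length-t paths at position s with S_1..S_t all ≠ -6.
g(t,s) = g(t-1,s-1) + g(t-1,s+1) for s ≠ -6; g(t,-6) = 0.
t=0: g(0,0)=1
t=1: g(1,-1)=1 g(1,1)=1
t=2: g(2,-2)=1 g(2,0)=2 g(2,2)=1
t=3: g(3,-3)=1 g(3,-1)=3 g(3,1)=3 g(3,3)=1
t=4: g(4,-4)=1 g(4,-2)=4 g(4,0)=6 g(4,2)=4 g(4,4)=1
t=5: g(5,-5)=1 g(5,-3)=5 g(5,-1)=10 g(5,1)=10 g(5,3)=5 g(5,5)=1
t=6: g(6,-4)=6 g(6,-2)=15 g(6,0)=20 g(6,2)=15 g(6,4)=6 g(6,6)=1
t=7: g(7,-5)=6 g(7,-3)=21 g(7,-1)=35 g(7,1)=35 g(7,3)=21 g(7,5)=7 g(7,7)=1
t=8: g(8,-4)=27 g(8,-2)=56 g(8,0)=70 g(8,2)=56 g(8,4)=28 g(8,6)=8 g(8,8)=1
t=9: g(9,-5)=27 g(9,-3)=83 g(9,-1)=126 g(9,1)=126 g(9,3)=84 g(9,5)=36 g(9,7)=9 g(9,9)=1
t=10: g(10,-4)=110 g(10,-2)=209 g(10,0)=252 g(10,2)=210 g(10,4)=120 g(10,6)=45 g(10,8)=10 g(10,10)=1
t=11: g(11,-5)=110 g(11,-3)=319 g(11,-1)=461 g(11,1)=462 g(11,3)=330 g(11,5)=165 g(11,7)=55 g(11,9)=11 g(11,11)=1
t=12: g(12,-4)=429 g(12,-2)=780 g(12,0)=923 g(12,2)=792 g(12,4)=495 g(12,6)=220 g(12,8)=66 g(12,10)=12 g(12,12)=1
t=13: g(13,-5)=429 g(13,-3)=1209 g(13,-1)=1703 g(13,1)=1715 g(13,3)=1287 g(13,5)=715 g(13,7)=286 g(13,9)=78 g(13,11)=13 g(13,13)=1
t=14: g(14,-4)=1638 g(14,-2)=2912 g(14,0)=3418 g(14,2)=3002 g(14,4)=2002 g(14,6)=1001 g(14,8)=364 g(14,10)=91 g(14,12)=14 g(14,14)=1
t=15: g(15,-5)=1638 g(15,-3)=4550 g(15,-1)=6330 g(15,1)=6420 g(15,3)=5004 g(15,5)=3003 g(15,7)=1365 g(15,9)=455 g(15,11)=105 g(15,13)=15 g(15,15)=1
t=16: g(16,-4)=6188 g(16,-2)=10880 g(16,0)=12750 g(16,2)=11424 g(16,4)=8007 g(16,6)=4368 g(16,8)=1820 g(16,10)=560 g(16,12)=120 g(16,14)=16 g(16,16)=1
t=17: g(17,-5)=6188 g(17,-3)=17068 g(17,-1)=23630 g(17,1)=24174 g(17,3)=19431 g(17,5)=12375 g(17,7)=6188 g(17,9)=2380 g(17,11)=680 g(17,13)=136 g(17,15)=17 g(17,17)=1
t=18: g(18,-4)=23256 g(18,-2)=40698 g(18,0)=47804 g(18,2)=43605 g(18,4)=31806 g(18,6)=18563 g(18,8)=8568 g(18,10)=3060 g(18,12)=816 g(18,14)=153 g(18,16)=18 g(18,18)=1
t=19: g(19,-5)=23256 g(19,-3)=63954 g(19,-1)=88502 g(19,1)=91409 g(19,3)=75411 g(19,5)=50369 g(19,7)=27131 g(19,9)=11628 g(19,11)=3876 g(19,13)=969 g(19,15)=171 g(19,17)=19 g(19,19)=1
t=20: g(20,-4)=87210 g(20,-2)=152456 g(20,0)=179911 g(20,2)=166820 g(20,4)=125780 g(20,6)=77500 g(20,8)=38759 g(20,10)=15504 g(20,12)=4845 g(20,14)=1140 g(20,16)=190 g(20,18)=20 g(20,20)=1
Paths never hitting -6: Σ_s g(20,s) = 850136
Paths hitting -6: 2^20 - 850136 = 198440
P = 198440/1048576 = 24805/131072

Answer: 24805/131072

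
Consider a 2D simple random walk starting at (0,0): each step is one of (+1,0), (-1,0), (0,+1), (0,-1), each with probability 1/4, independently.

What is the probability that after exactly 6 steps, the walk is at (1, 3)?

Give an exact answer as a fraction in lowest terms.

Let h be the number of horizontal steps (so 6-h are vertical). To end at (1,3) need (h+1)/2 right-steps and ((6-h)+3)/2 up-steps.
Sum over h with 1 ≤ h ≤ 3, h ≡ 1 (mod 2), 6-h ≡ 1 (mod 2):
h=1: C(6,1)·C(1,1)·C(5,4) = 6·1·5 = 30
h=3: C(6,3)·C(3,2)·C(3,3) = 20·3·1 = 60
Total favorable: 90
Total paths: 4^6 = 4096
P = 90/4096 = 45/2048

Answer: 45/2048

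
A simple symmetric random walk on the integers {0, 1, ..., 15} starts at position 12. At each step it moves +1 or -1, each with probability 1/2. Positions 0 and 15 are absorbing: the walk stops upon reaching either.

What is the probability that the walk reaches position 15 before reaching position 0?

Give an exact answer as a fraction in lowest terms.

Symmetric walk (p = 1/2): the harmonic-function argument gives P(hit 15 before 0 | start at 12) = a/N.
P = 12/15 = 4/5

Answer: 4/5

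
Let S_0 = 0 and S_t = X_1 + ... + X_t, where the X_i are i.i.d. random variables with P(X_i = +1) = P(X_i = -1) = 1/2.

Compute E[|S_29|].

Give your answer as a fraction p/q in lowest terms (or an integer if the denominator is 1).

Answer: 145422675/33554432

Derivation:
S_29 takes values m ≡ 1 (mod 2) with |m| ≤ 29; P(S_29=m) = C(29,(29+m)/2)/2^29.
Total paths: 2^29 = 536870912
Distribution: P(S=-29)=1/536870912, P(S=-27)=29/536870912, P(S=-25)=406/536870912, P(S=-23)=3654/536870912, P(S=-21)=23751/536870912, P(S=-19)=118755/536870912, P(S=-17)=475020/536870912, P(S=-15)=1560780/536870912, P(S=-13)=4292145/536870912, P(S=-11)=10015005/536870912, P(S=-9)=20030010/536870912, P(S=-7)=34597290/536870912, P(S=-5)=51895935/536870912, P(S=-3)=67863915/536870912, P(S=-1)=77558760/536870912, P(S=1)=77558760/536870912, P(S=3)=67863915/536870912, P(S=5)=51895935/536870912, P(S=7)=34597290/536870912, P(S=9)=20030010/536870912, P(S=11)=10015005/536870912, P(S=13)=4292145/536870912, P(S=15)=1560780/536870912, P(S=17)=475020/536870912, P(S=19)=118755/536870912, P(S=21)=23751/536870912, P(S=23)=3654/536870912, P(S=25)=406/536870912, P(S=27)=29/536870912, P(S=29)=1/536870912
E[|S_29|] = Σ_m |m|·P(S_29=m) = 2326762800/536870912 = 145422675/33554432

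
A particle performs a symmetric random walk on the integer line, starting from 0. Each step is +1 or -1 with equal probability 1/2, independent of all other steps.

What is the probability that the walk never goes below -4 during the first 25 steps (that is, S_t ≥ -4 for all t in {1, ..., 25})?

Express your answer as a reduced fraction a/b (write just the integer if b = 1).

Answer: 705755/1048576

Derivation:
Let f(t,s) = #length-t paths at position s with S_1..S_t all ≥ -4.
f(t,s) = f(t-1,s-1) + f(t-1,s+1) for s ≥ -4; f(t,s) = 0 for s < -4.
t=0: f(0,0)=1
t=1: f(1,-1)=1 f(1,1)=1
t=2: f(2,-2)=1 f(2,0)=2 f(2,2)=1
t=3: f(3,-3)=1 f(3,-1)=3 f(3,1)=3 f(3,3)=1
t=4: f(4,-4)=1 f(4,-2)=4 f(4,0)=6 f(4,2)=4 f(4,4)=1
t=5: f(5,-3)=5 f(5,-1)=10 f(5,1)=10 f(5,3)=5 f(5,5)=1
t=6: f(6,-4)=5 f(6,-2)=15 f(6,0)=20 f(6,2)=15 f(6,4)=6 f(6,6)=1
t=7: f(7,-3)=20 f(7,-1)=35 f(7,1)=35 f(7,3)=21 f(7,5)=7 f(7,7)=1
t=8: f(8,-4)=20 f(8,-2)=55 f(8,0)=70 f(8,2)=56 f(8,4)=28 f(8,6)=8 f(8,8)=1
t=9: f(9,-3)=75 f(9,-1)=125 f(9,1)=126 f(9,3)=84 f(9,5)=36 f(9,7)=9 f(9,9)=1
t=10: f(10,-4)=75 f(10,-2)=200 f(10,0)=251 f(10,2)=210 f(10,4)=120 f(10,6)=45 f(10,8)=10 f(10,10)=1
t=11: f(11,-3)=275 f(11,-1)=451 f(11,1)=461 f(11,3)=330 f(11,5)=165 f(11,7)=55 f(11,9)=11 f(11,11)=1
t=12: f(12,-4)=275 f(12,-2)=726 f(12,0)=912 f(12,2)=791 f(12,4)=495 f(12,6)=220 f(12,8)=66 f(12,10)=12 f(12,12)=1
t=13: f(13,-3)=1001 f(13,-1)=1638 f(13,1)=1703 f(13,3)=1286 f(13,5)=715 f(13,7)=286 f(13,9)=78 f(13,11)=13 f(13,13)=1
t=14: f(14,-4)=1001 f(14,-2)=2639 f(14,0)=3341 f(14,2)=2989 f(14,4)=2001 f(14,6)=1001 f(14,8)=364 f(14,10)=91 f(14,12)=14 f(14,14)=1
t=15: f(15,-3)=3640 f(15,-1)=5980 f(15,1)=6330 f(15,3)=4990 f(15,5)=3002 f(15,7)=1365 f(15,9)=455 f(15,11)=105 f(15,13)=15 f(15,15)=1
t=16: f(16,-4)=3640 f(16,-2)=9620 f(16,0)=12310 f(16,2)=11320 f(16,4)=7992 f(16,6)=4367 f(16,8)=1820 f(16,10)=560 f(16,12)=120 f(16,14)=16 f(16,16)=1
t=17: f(17,-3)=13260 f(17,-1)=21930 f(17,1)=23630 f(17,3)=19312 f(17,5)=12359 f(17,7)=6187 f(17,9)=2380 f(17,11)=680 f(17,13)=136 f(17,15)=17 f(17,17)=1
t=18: f(18,-4)=13260 f(18,-2)=35190 f(18,0)=45560 f(18,2)=42942 f(18,4)=31671 f(18,6)=18546 f(18,8)=8567 f(18,10)=3060 f(18,12)=816 f(18,14)=153 f(18,16)=18 f(18,18)=1
t=19: f(19,-3)=48450 f(19,-1)=80750 f(19,1)=88502 f(19,3)=74613 f(19,5)=50217 f(19,7)=27113 f(19,9)=11627 f(19,11)=3876 f(19,13)=969 f(19,15)=171 f(19,17)=19 f(19,19)=1
t=20: f(20,-4)=48450 f(20,-2)=129200 f(20,0)=169252 f(20,2)=163115 f(20,4)=124830 f(20,6)=77330 f(20,8)=38740 f(20,10)=15503 f(20,12)=4845 f(20,14)=1140 f(20,16)=190 f(20,18)=20 f(20,20)=1
t=21: f(21,-3)=177650 f(21,-1)=298452 f(21,1)=332367 f(21,3)=287945 f(21,5)=202160 f(21,7)=116070 f(21,9)=54243 f(21,11)=20348 f(21,13)=5985 f(21,15)=1330 f(21,17)=210 f(21,19)=21 f(21,21)=1
t=22: f(22,-4)=177650 f(22,-2)=476102 f(22,0)=630819 f(22,2)=620312 f(22,4)=490105 f(22,6)=318230 f(22,8)=170313 f(22,10)=74591 f(22,12)=26333 f(22,14)=7315 f(22,16)=1540 f(22,18)=231 f(22,20)=22 f(22,22)=1
t=23: f(23,-3)=653752 f(23,-1)=1106921 f(23,1)=1251131 f(23,3)=1110417 f(23,5)=808335 f(23,7)=488543 f(23,9)=244904 f(23,11)=100924 f(23,13)=33648 f(23,15)=8855 f(23,17)=1771 f(23,19)=253 f(23,21)=23 f(23,23)=1
t=24: f(24,-4)=653752 f(24,-2)=1760673 f(24,0)=2358052 f(24,2)=2361548 f(24,4)=1918752 f(24,6)=1296878 f(24,8)=733447 f(24,10)=345828 f(24,12)=134572 f(24,14)=42503 f(24,16)=10626 f(24,18)=2024 f(24,20)=276 f(24,22)=24 f(24,24)=1
t=25: f(25,-3)=2414425 f(25,-1)=4118725 f(25,1)=4719600 f(25,3)=4280300 f(25,5)=3215630 f(25,7)=2030325 f(25,9)=1079275 f(25,11)=480400 f(25,13)=177075 f(25,15)=53129 f(25,17)=12650 f(25,19)=2300 f(25,21)=300 f(25,23)=25 f(25,25)=1
Σ_s f(25,s) = 22584160
P = 22584160/33554432 = 705755/1048576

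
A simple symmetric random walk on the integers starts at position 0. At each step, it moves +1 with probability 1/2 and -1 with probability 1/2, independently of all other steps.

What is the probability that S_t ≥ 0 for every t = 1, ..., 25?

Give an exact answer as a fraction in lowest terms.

Let f(t,s) = #length-t paths at position s with S_1..S_t all ≥ 0.
f(t,s) = f(t-1,s-1) + f(t-1,s+1) for s ≥ 0; f(t,s) = 0 for s < 0.
t=0: f(0,0)=1
t=1: f(1,1)=1
t=2: f(2,0)=1 f(2,2)=1
t=3: f(3,1)=2 f(3,3)=1
t=4: f(4,0)=2 f(4,2)=3 f(4,4)=1
t=5: f(5,1)=5 f(5,3)=4 f(5,5)=1
t=6: f(6,0)=5 f(6,2)=9 f(6,4)=5 f(6,6)=1
t=7: f(7,1)=14 f(7,3)=14 f(7,5)=6 f(7,7)=1
t=8: f(8,0)=14 f(8,2)=28 f(8,4)=20 f(8,6)=7 f(8,8)=1
t=9: f(9,1)=42 f(9,3)=48 f(9,5)=27 f(9,7)=8 f(9,9)=1
t=10: f(10,0)=42 f(10,2)=90 f(10,4)=75 f(10,6)=35 f(10,8)=9 f(10,10)=1
t=11: f(11,1)=132 f(11,3)=165 f(11,5)=110 f(11,7)=44 f(11,9)=10 f(11,11)=1
t=12: f(12,0)=132 f(12,2)=297 f(12,4)=275 f(12,6)=154 f(12,8)=54 f(12,10)=11 f(12,12)=1
t=13: f(13,1)=429 f(13,3)=572 f(13,5)=429 f(13,7)=208 f(13,9)=65 f(13,11)=12 f(13,13)=1
t=14: f(14,0)=429 f(14,2)=1001 f(14,4)=1001 f(14,6)=637 f(14,8)=273 f(14,10)=77 f(14,12)=13 f(14,14)=1
t=15: f(15,1)=1430 f(15,3)=2002 f(15,5)=1638 f(15,7)=910 f(15,9)=350 f(15,11)=90 f(15,13)=14 f(15,15)=1
t=16: f(16,0)=1430 f(16,2)=3432 f(16,4)=3640 f(16,6)=2548 f(16,8)=1260 f(16,10)=440 f(16,12)=104 f(16,14)=15 f(16,16)=1
t=17: f(17,1)=4862 f(17,3)=7072 f(17,5)=6188 f(17,7)=3808 f(17,9)=1700 f(17,11)=544 f(17,13)=119 f(17,15)=16 f(17,17)=1
t=18: f(18,0)=4862 f(18,2)=11934 f(18,4)=13260 f(18,6)=9996 f(18,8)=5508 f(18,10)=2244 f(18,12)=663 f(18,14)=135 f(18,16)=17 f(18,18)=1
t=19: f(19,1)=16796 f(19,3)=25194 f(19,5)=23256 f(19,7)=15504 f(19,9)=7752 f(19,11)=2907 f(19,13)=798 f(19,15)=152 f(19,17)=18 f(19,19)=1
t=20: f(20,0)=16796 f(20,2)=41990 f(20,4)=48450 f(20,6)=38760 f(20,8)=23256 f(20,10)=10659 f(20,12)=3705 f(20,14)=950 f(20,16)=170 f(20,18)=19 f(20,20)=1
t=21: f(21,1)=58786 f(21,3)=90440 f(21,5)=87210 f(21,7)=62016 f(21,9)=33915 f(21,11)=14364 f(21,13)=4655 f(21,15)=1120 f(21,17)=189 f(21,19)=20 f(21,21)=1
t=22: f(22,0)=58786 f(22,2)=149226 f(22,4)=177650 f(22,6)=149226 f(22,8)=95931 f(22,10)=48279 f(22,12)=19019 f(22,14)=5775 f(22,16)=1309 f(22,18)=209 f(22,20)=21 f(22,22)=1
t=23: f(23,1)=208012 f(23,3)=326876 f(23,5)=326876 f(23,7)=245157 f(23,9)=144210 f(23,11)=67298 f(23,13)=24794 f(23,15)=7084 f(23,17)=1518 f(23,19)=230 f(23,21)=22 f(23,23)=1
t=24: f(24,0)=208012 f(24,2)=534888 f(24,4)=653752 f(24,6)=572033 f(24,8)=389367 f(24,10)=211508 f(24,12)=92092 f(24,14)=31878 f(24,16)=8602 f(24,18)=1748 f(24,20)=252 f(24,22)=23 f(24,24)=1
t=25: f(25,1)=742900 f(25,3)=1188640 f(25,5)=1225785 f(25,7)=961400 f(25,9)=600875 f(25,11)=303600 f(25,13)=123970 f(25,15)=40480 f(25,17)=10350 f(25,19)=2000 f(25,21)=275 f(25,23)=24 f(25,25)=1
Σ_s f(25,s) = 5200300
P = 5200300/33554432 = 1300075/8388608

Answer: 1300075/8388608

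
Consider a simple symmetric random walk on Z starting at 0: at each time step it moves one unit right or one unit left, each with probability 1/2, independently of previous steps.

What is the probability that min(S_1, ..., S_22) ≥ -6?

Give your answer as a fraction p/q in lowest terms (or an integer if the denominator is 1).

Let f(t,s) = #length-t paths at position s with S_1..S_t all ≥ -6.
f(t,s) = f(t-1,s-1) + f(t-1,s+1) for s ≥ -6; f(t,s) = 0 for s < -6.
t=0: f(0,0)=1
t=1: f(1,-1)=1 f(1,1)=1
t=2: f(2,-2)=1 f(2,0)=2 f(2,2)=1
t=3: f(3,-3)=1 f(3,-1)=3 f(3,1)=3 f(3,3)=1
t=4: f(4,-4)=1 f(4,-2)=4 f(4,0)=6 f(4,2)=4 f(4,4)=1
t=5: f(5,-5)=1 f(5,-3)=5 f(5,-1)=10 f(5,1)=10 f(5,3)=5 f(5,5)=1
t=6: f(6,-6)=1 f(6,-4)=6 f(6,-2)=15 f(6,0)=20 f(6,2)=15 f(6,4)=6 f(6,6)=1
t=7: f(7,-5)=7 f(7,-3)=21 f(7,-1)=35 f(7,1)=35 f(7,3)=21 f(7,5)=7 f(7,7)=1
t=8: f(8,-6)=7 f(8,-4)=28 f(8,-2)=56 f(8,0)=70 f(8,2)=56 f(8,4)=28 f(8,6)=8 f(8,8)=1
t=9: f(9,-5)=35 f(9,-3)=84 f(9,-1)=126 f(9,1)=126 f(9,3)=84 f(9,5)=36 f(9,7)=9 f(9,9)=1
t=10: f(10,-6)=35 f(10,-4)=119 f(10,-2)=210 f(10,0)=252 f(10,2)=210 f(10,4)=120 f(10,6)=45 f(10,8)=10 f(10,10)=1
t=11: f(11,-5)=154 f(11,-3)=329 f(11,-1)=462 f(11,1)=462 f(11,3)=330 f(11,5)=165 f(11,7)=55 f(11,9)=11 f(11,11)=1
t=12: f(12,-6)=154 f(12,-4)=483 f(12,-2)=791 f(12,0)=924 f(12,2)=792 f(12,4)=495 f(12,6)=220 f(12,8)=66 f(12,10)=12 f(12,12)=1
t=13: f(13,-5)=637 f(13,-3)=1274 f(13,-1)=1715 f(13,1)=1716 f(13,3)=1287 f(13,5)=715 f(13,7)=286 f(13,9)=78 f(13,11)=13 f(13,13)=1
t=14: f(14,-6)=637 f(14,-4)=1911 f(14,-2)=2989 f(14,0)=3431 f(14,2)=3003 f(14,4)=2002 f(14,6)=1001 f(14,8)=364 f(14,10)=91 f(14,12)=14 f(14,14)=1
t=15: f(15,-5)=2548 f(15,-3)=4900 f(15,-1)=6420 f(15,1)=6434 f(15,3)=5005 f(15,5)=3003 f(15,7)=1365 f(15,9)=455 f(15,11)=105 f(15,13)=15 f(15,15)=1
t=16: f(16,-6)=2548 f(16,-4)=7448 f(16,-2)=11320 f(16,0)=12854 f(16,2)=11439 f(16,4)=8008 f(16,6)=4368 f(16,8)=1820 f(16,10)=560 f(16,12)=120 f(16,14)=16 f(16,16)=1
t=17: f(17,-5)=9996 f(17,-3)=18768 f(17,-1)=24174 f(17,1)=24293 f(17,3)=19447 f(17,5)=12376 f(17,7)=6188 f(17,9)=2380 f(17,11)=680 f(17,13)=136 f(17,15)=17 f(17,17)=1
t=18: f(18,-6)=9996 f(18,-4)=28764 f(18,-2)=42942 f(18,0)=48467 f(18,2)=43740 f(18,4)=31823 f(18,6)=18564 f(18,8)=8568 f(18,10)=3060 f(18,12)=816 f(18,14)=153 f(18,16)=18 f(18,18)=1
t=19: f(19,-5)=38760 f(19,-3)=71706 f(19,-1)=91409 f(19,1)=92207 f(19,3)=75563 f(19,5)=50387 f(19,7)=27132 f(19,9)=11628 f(19,11)=3876 f(19,13)=969 f(19,15)=171 f(19,17)=19 f(19,19)=1
t=20: f(20,-6)=38760 f(20,-4)=110466 f(20,-2)=163115 f(20,0)=183616 f(20,2)=167770 f(20,4)=125950 f(20,6)=77519 f(20,8)=38760 f(20,10)=15504 f(20,12)=4845 f(20,14)=1140 f(20,16)=190 f(20,18)=20 f(20,20)=1
t=21: f(21,-5)=149226 f(21,-3)=273581 f(21,-1)=346731 f(21,1)=351386 f(21,3)=293720 f(21,5)=203469 f(21,7)=116279 f(21,9)=54264 f(21,11)=20349 f(21,13)=5985 f(21,15)=1330 f(21,17)=210 f(21,19)=21 f(21,21)=1
t=22: f(22,-6)=149226 f(22,-4)=422807 f(22,-2)=620312 f(22,0)=698117 f(22,2)=645106 f(22,4)=497189 f(22,6)=319748 f(22,8)=170543 f(22,10)=74613 f(22,12)=26334 f(22,14)=7315 f(22,16)=1540 f(22,18)=231 f(22,20)=22 f(22,22)=1
Σ_s f(22,s) = 3633104
P = 3633104/4194304 = 227069/262144

Answer: 227069/262144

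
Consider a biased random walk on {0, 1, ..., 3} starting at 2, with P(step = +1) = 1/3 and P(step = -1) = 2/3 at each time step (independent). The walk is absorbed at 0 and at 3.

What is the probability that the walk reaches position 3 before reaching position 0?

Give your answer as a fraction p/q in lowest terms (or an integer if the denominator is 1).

Biased walk: p = 1/3, q = 2/3, r = q/p = 2
Gambler's ruin: P(hit 3 before 0 | start at 2) = (1 - r^a)/(1 - r^N)
r^2 = 4; r^3 = 8
P = (1 - 4) / (1 - 8) = -3 / -7 = 3/7

Answer: 3/7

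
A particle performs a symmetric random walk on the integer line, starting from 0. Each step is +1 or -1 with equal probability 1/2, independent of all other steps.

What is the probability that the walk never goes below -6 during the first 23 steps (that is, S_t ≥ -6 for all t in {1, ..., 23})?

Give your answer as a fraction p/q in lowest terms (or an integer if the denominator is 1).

Let f(t,s) = #length-t paths at position s with S_1..S_t all ≥ -6.
f(t,s) = f(t-1,s-1) + f(t-1,s+1) for s ≥ -6; f(t,s) = 0 for s < -6.
t=0: f(0,0)=1
t=1: f(1,-1)=1 f(1,1)=1
t=2: f(2,-2)=1 f(2,0)=2 f(2,2)=1
t=3: f(3,-3)=1 f(3,-1)=3 f(3,1)=3 f(3,3)=1
t=4: f(4,-4)=1 f(4,-2)=4 f(4,0)=6 f(4,2)=4 f(4,4)=1
t=5: f(5,-5)=1 f(5,-3)=5 f(5,-1)=10 f(5,1)=10 f(5,3)=5 f(5,5)=1
t=6: f(6,-6)=1 f(6,-4)=6 f(6,-2)=15 f(6,0)=20 f(6,2)=15 f(6,4)=6 f(6,6)=1
t=7: f(7,-5)=7 f(7,-3)=21 f(7,-1)=35 f(7,1)=35 f(7,3)=21 f(7,5)=7 f(7,7)=1
t=8: f(8,-6)=7 f(8,-4)=28 f(8,-2)=56 f(8,0)=70 f(8,2)=56 f(8,4)=28 f(8,6)=8 f(8,8)=1
t=9: f(9,-5)=35 f(9,-3)=84 f(9,-1)=126 f(9,1)=126 f(9,3)=84 f(9,5)=36 f(9,7)=9 f(9,9)=1
t=10: f(10,-6)=35 f(10,-4)=119 f(10,-2)=210 f(10,0)=252 f(10,2)=210 f(10,4)=120 f(10,6)=45 f(10,8)=10 f(10,10)=1
t=11: f(11,-5)=154 f(11,-3)=329 f(11,-1)=462 f(11,1)=462 f(11,3)=330 f(11,5)=165 f(11,7)=55 f(11,9)=11 f(11,11)=1
t=12: f(12,-6)=154 f(12,-4)=483 f(12,-2)=791 f(12,0)=924 f(12,2)=792 f(12,4)=495 f(12,6)=220 f(12,8)=66 f(12,10)=12 f(12,12)=1
t=13: f(13,-5)=637 f(13,-3)=1274 f(13,-1)=1715 f(13,1)=1716 f(13,3)=1287 f(13,5)=715 f(13,7)=286 f(13,9)=78 f(13,11)=13 f(13,13)=1
t=14: f(14,-6)=637 f(14,-4)=1911 f(14,-2)=2989 f(14,0)=3431 f(14,2)=3003 f(14,4)=2002 f(14,6)=1001 f(14,8)=364 f(14,10)=91 f(14,12)=14 f(14,14)=1
t=15: f(15,-5)=2548 f(15,-3)=4900 f(15,-1)=6420 f(15,1)=6434 f(15,3)=5005 f(15,5)=3003 f(15,7)=1365 f(15,9)=455 f(15,11)=105 f(15,13)=15 f(15,15)=1
t=16: f(16,-6)=2548 f(16,-4)=7448 f(16,-2)=11320 f(16,0)=12854 f(16,2)=11439 f(16,4)=8008 f(16,6)=4368 f(16,8)=1820 f(16,10)=560 f(16,12)=120 f(16,14)=16 f(16,16)=1
t=17: f(17,-5)=9996 f(17,-3)=18768 f(17,-1)=24174 f(17,1)=24293 f(17,3)=19447 f(17,5)=12376 f(17,7)=6188 f(17,9)=2380 f(17,11)=680 f(17,13)=136 f(17,15)=17 f(17,17)=1
t=18: f(18,-6)=9996 f(18,-4)=28764 f(18,-2)=42942 f(18,0)=48467 f(18,2)=43740 f(18,4)=31823 f(18,6)=18564 f(18,8)=8568 f(18,10)=3060 f(18,12)=816 f(18,14)=153 f(18,16)=18 f(18,18)=1
t=19: f(19,-5)=38760 f(19,-3)=71706 f(19,-1)=91409 f(19,1)=92207 f(19,3)=75563 f(19,5)=50387 f(19,7)=27132 f(19,9)=11628 f(19,11)=3876 f(19,13)=969 f(19,15)=171 f(19,17)=19 f(19,19)=1
t=20: f(20,-6)=38760 f(20,-4)=110466 f(20,-2)=163115 f(20,0)=183616 f(20,2)=167770 f(20,4)=125950 f(20,6)=77519 f(20,8)=38760 f(20,10)=15504 f(20,12)=4845 f(20,14)=1140 f(20,16)=190 f(20,18)=20 f(20,20)=1
t=21: f(21,-5)=149226 f(21,-3)=273581 f(21,-1)=346731 f(21,1)=351386 f(21,3)=293720 f(21,5)=203469 f(21,7)=116279 f(21,9)=54264 f(21,11)=20349 f(21,13)=5985 f(21,15)=1330 f(21,17)=210 f(21,19)=21 f(21,21)=1
t=22: f(22,-6)=149226 f(22,-4)=422807 f(22,-2)=620312 f(22,0)=698117 f(22,2)=645106 f(22,4)=497189 f(22,6)=319748 f(22,8)=170543 f(22,10)=74613 f(22,12)=26334 f(22,14)=7315 f(22,16)=1540 f(22,18)=231 f(22,20)=22 f(22,22)=1
t=23: f(23,-5)=572033 f(23,-3)=1043119 f(23,-1)=1318429 f(23,1)=1343223 f(23,3)=1142295 f(23,5)=816937 f(23,7)=490291 f(23,9)=245156 f(23,11)=100947 f(23,13)=33649 f(23,15)=8855 f(23,17)=1771 f(23,19)=253 f(23,21)=23 f(23,23)=1
Σ_s f(23,s) = 7116982
P = 7116982/8388608 = 3558491/4194304

Answer: 3558491/4194304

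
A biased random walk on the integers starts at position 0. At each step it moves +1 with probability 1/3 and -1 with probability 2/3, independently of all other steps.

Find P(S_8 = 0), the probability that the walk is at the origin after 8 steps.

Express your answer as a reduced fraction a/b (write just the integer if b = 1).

Answer: 1120/6561

Derivation:
To be at 0 after 8 steps: need exactly 4 steps of +1 and 4 of -1.
Number of such sequences: C(8,4) = 70
Each has probability (1/3)^4 · (2/3)^4 = 16/6561
P = 70 · 16/6561 = 1120/6561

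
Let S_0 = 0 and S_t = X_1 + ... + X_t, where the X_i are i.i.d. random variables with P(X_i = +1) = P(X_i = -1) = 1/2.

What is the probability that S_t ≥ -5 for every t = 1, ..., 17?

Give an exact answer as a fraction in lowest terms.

Answer: 28067/32768

Derivation:
Let f(t,s) = #length-t paths at position s with S_1..S_t all ≥ -5.
f(t,s) = f(t-1,s-1) + f(t-1,s+1) for s ≥ -5; f(t,s) = 0 for s < -5.
t=0: f(0,0)=1
t=1: f(1,-1)=1 f(1,1)=1
t=2: f(2,-2)=1 f(2,0)=2 f(2,2)=1
t=3: f(3,-3)=1 f(3,-1)=3 f(3,1)=3 f(3,3)=1
t=4: f(4,-4)=1 f(4,-2)=4 f(4,0)=6 f(4,2)=4 f(4,4)=1
t=5: f(5,-5)=1 f(5,-3)=5 f(5,-1)=10 f(5,1)=10 f(5,3)=5 f(5,5)=1
t=6: f(6,-4)=6 f(6,-2)=15 f(6,0)=20 f(6,2)=15 f(6,4)=6 f(6,6)=1
t=7: f(7,-5)=6 f(7,-3)=21 f(7,-1)=35 f(7,1)=35 f(7,3)=21 f(7,5)=7 f(7,7)=1
t=8: f(8,-4)=27 f(8,-2)=56 f(8,0)=70 f(8,2)=56 f(8,4)=28 f(8,6)=8 f(8,8)=1
t=9: f(9,-5)=27 f(9,-3)=83 f(9,-1)=126 f(9,1)=126 f(9,3)=84 f(9,5)=36 f(9,7)=9 f(9,9)=1
t=10: f(10,-4)=110 f(10,-2)=209 f(10,0)=252 f(10,2)=210 f(10,4)=120 f(10,6)=45 f(10,8)=10 f(10,10)=1
t=11: f(11,-5)=110 f(11,-3)=319 f(11,-1)=461 f(11,1)=462 f(11,3)=330 f(11,5)=165 f(11,7)=55 f(11,9)=11 f(11,11)=1
t=12: f(12,-4)=429 f(12,-2)=780 f(12,0)=923 f(12,2)=792 f(12,4)=495 f(12,6)=220 f(12,8)=66 f(12,10)=12 f(12,12)=1
t=13: f(13,-5)=429 f(13,-3)=1209 f(13,-1)=1703 f(13,1)=1715 f(13,3)=1287 f(13,5)=715 f(13,7)=286 f(13,9)=78 f(13,11)=13 f(13,13)=1
t=14: f(14,-4)=1638 f(14,-2)=2912 f(14,0)=3418 f(14,2)=3002 f(14,4)=2002 f(14,6)=1001 f(14,8)=364 f(14,10)=91 f(14,12)=14 f(14,14)=1
t=15: f(15,-5)=1638 f(15,-3)=4550 f(15,-1)=6330 f(15,1)=6420 f(15,3)=5004 f(15,5)=3003 f(15,7)=1365 f(15,9)=455 f(15,11)=105 f(15,13)=15 f(15,15)=1
t=16: f(16,-4)=6188 f(16,-2)=10880 f(16,0)=12750 f(16,2)=11424 f(16,4)=8007 f(16,6)=4368 f(16,8)=1820 f(16,10)=560 f(16,12)=120 f(16,14)=16 f(16,16)=1
t=17: f(17,-5)=6188 f(17,-3)=17068 f(17,-1)=23630 f(17,1)=24174 f(17,3)=19431 f(17,5)=12375 f(17,7)=6188 f(17,9)=2380 f(17,11)=680 f(17,13)=136 f(17,15)=17 f(17,17)=1
Σ_s f(17,s) = 112268
P = 112268/131072 = 28067/32768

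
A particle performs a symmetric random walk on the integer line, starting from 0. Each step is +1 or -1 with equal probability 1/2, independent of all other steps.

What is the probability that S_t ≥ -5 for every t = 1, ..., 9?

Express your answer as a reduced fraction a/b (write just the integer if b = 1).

Let f(t,s) = #length-t paths at position s with S_1..S_t all ≥ -5.
f(t,s) = f(t-1,s-1) + f(t-1,s+1) for s ≥ -5; f(t,s) = 0 for s < -5.
t=0: f(0,0)=1
t=1: f(1,-1)=1 f(1,1)=1
t=2: f(2,-2)=1 f(2,0)=2 f(2,2)=1
t=3: f(3,-3)=1 f(3,-1)=3 f(3,1)=3 f(3,3)=1
t=4: f(4,-4)=1 f(4,-2)=4 f(4,0)=6 f(4,2)=4 f(4,4)=1
t=5: f(5,-5)=1 f(5,-3)=5 f(5,-1)=10 f(5,1)=10 f(5,3)=5 f(5,5)=1
t=6: f(6,-4)=6 f(6,-2)=15 f(6,0)=20 f(6,2)=15 f(6,4)=6 f(6,6)=1
t=7: f(7,-5)=6 f(7,-3)=21 f(7,-1)=35 f(7,1)=35 f(7,3)=21 f(7,5)=7 f(7,7)=1
t=8: f(8,-4)=27 f(8,-2)=56 f(8,0)=70 f(8,2)=56 f(8,4)=28 f(8,6)=8 f(8,8)=1
t=9: f(9,-5)=27 f(9,-3)=83 f(9,-1)=126 f(9,1)=126 f(9,3)=84 f(9,5)=36 f(9,7)=9 f(9,9)=1
Σ_s f(9,s) = 492
P = 492/512 = 123/128

Answer: 123/128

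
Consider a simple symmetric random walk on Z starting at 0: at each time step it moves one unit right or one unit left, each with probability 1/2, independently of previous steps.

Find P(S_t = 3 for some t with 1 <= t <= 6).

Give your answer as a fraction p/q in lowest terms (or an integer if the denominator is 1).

Count via complement. Let g(t,s) = #length-t paths at position s with S_1..S_t all ≠ 3.
g(t,s) = g(t-1,s-1) + g(t-1,s+1) for s ≠ 3; g(t,3) = 0.
t=0: g(0,0)=1
t=1: g(1,-1)=1 g(1,1)=1
t=2: g(2,-2)=1 g(2,0)=2 g(2,2)=1
t=3: g(3,-3)=1 g(3,-1)=3 g(3,1)=3
t=4: g(4,-4)=1 g(4,-2)=4 g(4,0)=6 g(4,2)=3
t=5: g(5,-5)=1 g(5,-3)=5 g(5,-1)=10 g(5,1)=9
t=6: g(6,-6)=1 g(6,-4)=6 g(6,-2)=15 g(6,0)=19 g(6,2)=9
Paths never hitting 3: Σ_s g(6,s) = 50
Paths hitting 3: 2^6 - 50 = 14
P = 14/64 = 7/32

Answer: 7/32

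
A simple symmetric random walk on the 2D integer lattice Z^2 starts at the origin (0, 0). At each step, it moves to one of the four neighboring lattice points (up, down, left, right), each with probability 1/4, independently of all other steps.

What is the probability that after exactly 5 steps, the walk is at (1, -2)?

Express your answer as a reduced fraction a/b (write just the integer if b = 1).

Answer: 25/512

Derivation:
Let h be the number of horizontal steps (so 5-h are vertical). To end at (1,-2) need (h+1)/2 right-steps and ((5-h)-2)/2 up-steps.
Sum over h with 1 ≤ h ≤ 3, h ≡ 1 (mod 2), 5-h ≡ 0 (mod 2):
h=1: C(5,1)·C(1,1)·C(4,1) = 5·1·4 = 20
h=3: C(5,3)·C(3,2)·C(2,0) = 10·3·1 = 30
Total favorable: 50
Total paths: 4^5 = 1024
P = 50/1024 = 25/512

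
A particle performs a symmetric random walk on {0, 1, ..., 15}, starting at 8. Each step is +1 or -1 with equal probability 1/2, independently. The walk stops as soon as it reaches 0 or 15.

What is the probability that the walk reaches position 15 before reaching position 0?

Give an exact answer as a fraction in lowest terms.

Symmetric walk (p = 1/2): the harmonic-function argument gives P(hit 15 before 0 | start at 8) = a/N.
P = 8/15 = 8/15

Answer: 8/15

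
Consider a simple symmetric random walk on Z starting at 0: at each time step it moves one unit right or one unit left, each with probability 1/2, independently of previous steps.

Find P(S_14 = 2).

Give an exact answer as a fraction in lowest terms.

To reach position 2 after 14 steps: need 8 steps of +1 and 6 of -1.
Favorable paths: C(14,8) = 3003
Total paths: 2^14 = 16384
P = 3003/16384 = 3003/16384

Answer: 3003/16384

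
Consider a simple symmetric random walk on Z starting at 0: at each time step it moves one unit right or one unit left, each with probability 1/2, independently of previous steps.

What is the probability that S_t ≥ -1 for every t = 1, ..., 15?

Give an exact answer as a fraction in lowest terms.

Let f(t,s) = #length-t paths at position s with S_1..S_t all ≥ -1.
f(t,s) = f(t-1,s-1) + f(t-1,s+1) for s ≥ -1; f(t,s) = 0 for s < -1.
t=0: f(0,0)=1
t=1: f(1,-1)=1 f(1,1)=1
t=2: f(2,0)=2 f(2,2)=1
t=3: f(3,-1)=2 f(3,1)=3 f(3,3)=1
t=4: f(4,0)=5 f(4,2)=4 f(4,4)=1
t=5: f(5,-1)=5 f(5,1)=9 f(5,3)=5 f(5,5)=1
t=6: f(6,0)=14 f(6,2)=14 f(6,4)=6 f(6,6)=1
t=7: f(7,-1)=14 f(7,1)=28 f(7,3)=20 f(7,5)=7 f(7,7)=1
t=8: f(8,0)=42 f(8,2)=48 f(8,4)=27 f(8,6)=8 f(8,8)=1
t=9: f(9,-1)=42 f(9,1)=90 f(9,3)=75 f(9,5)=35 f(9,7)=9 f(9,9)=1
t=10: f(10,0)=132 f(10,2)=165 f(10,4)=110 f(10,6)=44 f(10,8)=10 f(10,10)=1
t=11: f(11,-1)=132 f(11,1)=297 f(11,3)=275 f(11,5)=154 f(11,7)=54 f(11,9)=11 f(11,11)=1
t=12: f(12,0)=429 f(12,2)=572 f(12,4)=429 f(12,6)=208 f(12,8)=65 f(12,10)=12 f(12,12)=1
t=13: f(13,-1)=429 f(13,1)=1001 f(13,3)=1001 f(13,5)=637 f(13,7)=273 f(13,9)=77 f(13,11)=13 f(13,13)=1
t=14: f(14,0)=1430 f(14,2)=2002 f(14,4)=1638 f(14,6)=910 f(14,8)=350 f(14,10)=90 f(14,12)=14 f(14,14)=1
t=15: f(15,-1)=1430 f(15,1)=3432 f(15,3)=3640 f(15,5)=2548 f(15,7)=1260 f(15,9)=440 f(15,11)=104 f(15,13)=15 f(15,15)=1
Σ_s f(15,s) = 12870
P = 12870/32768 = 6435/16384

Answer: 6435/16384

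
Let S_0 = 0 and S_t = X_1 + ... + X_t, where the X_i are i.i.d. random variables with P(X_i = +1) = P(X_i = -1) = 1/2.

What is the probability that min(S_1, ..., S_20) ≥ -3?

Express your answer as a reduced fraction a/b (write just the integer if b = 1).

Answer: 323323/524288

Derivation:
Let f(t,s) = #length-t paths at position s with S_1..S_t all ≥ -3.
f(t,s) = f(t-1,s-1) + f(t-1,s+1) for s ≥ -3; f(t,s) = 0 for s < -3.
t=0: f(0,0)=1
t=1: f(1,-1)=1 f(1,1)=1
t=2: f(2,-2)=1 f(2,0)=2 f(2,2)=1
t=3: f(3,-3)=1 f(3,-1)=3 f(3,1)=3 f(3,3)=1
t=4: f(4,-2)=4 f(4,0)=6 f(4,2)=4 f(4,4)=1
t=5: f(5,-3)=4 f(5,-1)=10 f(5,1)=10 f(5,3)=5 f(5,5)=1
t=6: f(6,-2)=14 f(6,0)=20 f(6,2)=15 f(6,4)=6 f(6,6)=1
t=7: f(7,-3)=14 f(7,-1)=34 f(7,1)=35 f(7,3)=21 f(7,5)=7 f(7,7)=1
t=8: f(8,-2)=48 f(8,0)=69 f(8,2)=56 f(8,4)=28 f(8,6)=8 f(8,8)=1
t=9: f(9,-3)=48 f(9,-1)=117 f(9,1)=125 f(9,3)=84 f(9,5)=36 f(9,7)=9 f(9,9)=1
t=10: f(10,-2)=165 f(10,0)=242 f(10,2)=209 f(10,4)=120 f(10,6)=45 f(10,8)=10 f(10,10)=1
t=11: f(11,-3)=165 f(11,-1)=407 f(11,1)=451 f(11,3)=329 f(11,5)=165 f(11,7)=55 f(11,9)=11 f(11,11)=1
t=12: f(12,-2)=572 f(12,0)=858 f(12,2)=780 f(12,4)=494 f(12,6)=220 f(12,8)=66 f(12,10)=12 f(12,12)=1
t=13: f(13,-3)=572 f(13,-1)=1430 f(13,1)=1638 f(13,3)=1274 f(13,5)=714 f(13,7)=286 f(13,9)=78 f(13,11)=13 f(13,13)=1
t=14: f(14,-2)=2002 f(14,0)=3068 f(14,2)=2912 f(14,4)=1988 f(14,6)=1000 f(14,8)=364 f(14,10)=91 f(14,12)=14 f(14,14)=1
t=15: f(15,-3)=2002 f(15,-1)=5070 f(15,1)=5980 f(15,3)=4900 f(15,5)=2988 f(15,7)=1364 f(15,9)=455 f(15,11)=105 f(15,13)=15 f(15,15)=1
t=16: f(16,-2)=7072 f(16,0)=11050 f(16,2)=10880 f(16,4)=7888 f(16,6)=4352 f(16,8)=1819 f(16,10)=560 f(16,12)=120 f(16,14)=16 f(16,16)=1
t=17: f(17,-3)=7072 f(17,-1)=18122 f(17,1)=21930 f(17,3)=18768 f(17,5)=12240 f(17,7)=6171 f(17,9)=2379 f(17,11)=680 f(17,13)=136 f(17,15)=17 f(17,17)=1
t=18: f(18,-2)=25194 f(18,0)=40052 f(18,2)=40698 f(18,4)=31008 f(18,6)=18411 f(18,8)=8550 f(18,10)=3059 f(18,12)=816 f(18,14)=153 f(18,16)=18 f(18,18)=1
t=19: f(19,-3)=25194 f(19,-1)=65246 f(19,1)=80750 f(19,3)=71706 f(19,5)=49419 f(19,7)=26961 f(19,9)=11609 f(19,11)=3875 f(19,13)=969 f(19,15)=171 f(19,17)=19 f(19,19)=1
t=20: f(20,-2)=90440 f(20,0)=145996 f(20,2)=152456 f(20,4)=121125 f(20,6)=76380 f(20,8)=38570 f(20,10)=15484 f(20,12)=4844 f(20,14)=1140 f(20,16)=190 f(20,18)=20 f(20,20)=1
Σ_s f(20,s) = 646646
P = 646646/1048576 = 323323/524288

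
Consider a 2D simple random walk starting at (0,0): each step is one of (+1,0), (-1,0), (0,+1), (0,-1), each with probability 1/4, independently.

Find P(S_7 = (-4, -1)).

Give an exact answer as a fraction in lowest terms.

Answer: 147/16384

Derivation:
Let h be the number of horizontal steps (so 7-h are vertical). To end at (-4,-1) need (h-4)/2 right-steps and ((7-h)-1)/2 up-steps.
Sum over h with 4 ≤ h ≤ 6, h ≡ 0 (mod 2), 7-h ≡ 1 (mod 2):
h=4: C(7,4)·C(4,0)·C(3,1) = 35·1·3 = 105
h=6: C(7,6)·C(6,1)·C(1,0) = 7·6·1 = 42
Total favorable: 147
Total paths: 4^7 = 16384
P = 147/16384 = 147/16384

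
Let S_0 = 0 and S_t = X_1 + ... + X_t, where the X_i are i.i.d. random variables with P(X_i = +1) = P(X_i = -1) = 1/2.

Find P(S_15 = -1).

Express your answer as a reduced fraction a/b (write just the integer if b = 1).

To reach position -1 after 15 steps: need 7 steps of +1 and 8 of -1.
Favorable paths: C(15,7) = 6435
Total paths: 2^15 = 32768
P = 6435/32768 = 6435/32768

Answer: 6435/32768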